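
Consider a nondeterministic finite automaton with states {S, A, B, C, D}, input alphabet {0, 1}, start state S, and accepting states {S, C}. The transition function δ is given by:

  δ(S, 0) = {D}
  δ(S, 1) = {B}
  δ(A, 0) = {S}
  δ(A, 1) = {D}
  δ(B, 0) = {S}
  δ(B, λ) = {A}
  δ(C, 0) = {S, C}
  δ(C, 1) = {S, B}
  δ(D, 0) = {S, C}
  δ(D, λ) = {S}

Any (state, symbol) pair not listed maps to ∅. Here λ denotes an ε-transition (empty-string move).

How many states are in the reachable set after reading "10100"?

2

Start in {S}.
Read '1': {S} → {A, B}.
Read '0': {A, B} → {S}.
Read '1': {S} → {A, B}.
Read '0': {A, B} → {S}.
Read '0': {S} → {S, D}.
That set has 2 states.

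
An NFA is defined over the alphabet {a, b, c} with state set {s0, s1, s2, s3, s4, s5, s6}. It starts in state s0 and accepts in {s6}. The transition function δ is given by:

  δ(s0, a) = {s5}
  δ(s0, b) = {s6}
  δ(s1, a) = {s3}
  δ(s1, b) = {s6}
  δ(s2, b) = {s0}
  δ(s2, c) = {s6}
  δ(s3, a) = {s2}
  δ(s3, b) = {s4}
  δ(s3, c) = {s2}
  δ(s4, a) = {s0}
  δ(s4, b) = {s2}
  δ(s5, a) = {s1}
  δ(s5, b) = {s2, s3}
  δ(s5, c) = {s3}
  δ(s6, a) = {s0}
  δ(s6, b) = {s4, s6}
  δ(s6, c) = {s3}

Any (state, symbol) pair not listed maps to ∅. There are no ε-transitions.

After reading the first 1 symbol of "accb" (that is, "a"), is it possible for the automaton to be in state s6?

No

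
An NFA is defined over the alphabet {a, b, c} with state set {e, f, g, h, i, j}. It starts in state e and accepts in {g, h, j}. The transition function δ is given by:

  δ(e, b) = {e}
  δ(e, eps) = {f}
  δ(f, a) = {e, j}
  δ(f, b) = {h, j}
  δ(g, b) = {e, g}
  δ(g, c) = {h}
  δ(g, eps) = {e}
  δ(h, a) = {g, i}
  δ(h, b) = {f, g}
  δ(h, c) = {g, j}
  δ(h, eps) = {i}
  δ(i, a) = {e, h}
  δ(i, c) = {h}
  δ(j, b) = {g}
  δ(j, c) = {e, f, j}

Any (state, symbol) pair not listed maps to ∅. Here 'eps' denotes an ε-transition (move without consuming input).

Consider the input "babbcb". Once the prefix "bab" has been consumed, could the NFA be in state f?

Yes

Start: ε-closure({e}) = {e, f}.
Read 'b': {e, f} → {e, f, h, i, j}.
Read 'a': {e, f, h, i, j} → {e, f, g, h, i, j}.
Read 'b': {e, f, g, h, i, j} → {e, f, g, h, i, j}.
State f is in {e, f, g, h, i, j}.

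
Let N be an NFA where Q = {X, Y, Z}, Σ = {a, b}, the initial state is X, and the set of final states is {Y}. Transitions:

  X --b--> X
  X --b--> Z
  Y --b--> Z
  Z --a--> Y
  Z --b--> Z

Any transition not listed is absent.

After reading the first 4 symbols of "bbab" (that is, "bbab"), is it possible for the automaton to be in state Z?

Yes

Start in {X}.
Read 'b': {X} → {X, Z}.
Read 'b': {X, Z} → {X, Z}.
Read 'a': {X, Z} → {Y}.
Read 'b': {Y} → {Z}.
State Z is in {Z}.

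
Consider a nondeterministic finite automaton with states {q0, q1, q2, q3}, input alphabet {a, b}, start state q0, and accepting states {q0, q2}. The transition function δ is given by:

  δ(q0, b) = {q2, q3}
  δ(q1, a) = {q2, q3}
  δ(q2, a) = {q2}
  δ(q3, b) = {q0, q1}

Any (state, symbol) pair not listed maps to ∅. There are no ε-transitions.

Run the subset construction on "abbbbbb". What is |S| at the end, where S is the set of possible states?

0

Start in {q0}.
Read 'a': {q0} → ∅.
The set is empty and remains empty for the remaining 6 symbols.
That set has 0 states.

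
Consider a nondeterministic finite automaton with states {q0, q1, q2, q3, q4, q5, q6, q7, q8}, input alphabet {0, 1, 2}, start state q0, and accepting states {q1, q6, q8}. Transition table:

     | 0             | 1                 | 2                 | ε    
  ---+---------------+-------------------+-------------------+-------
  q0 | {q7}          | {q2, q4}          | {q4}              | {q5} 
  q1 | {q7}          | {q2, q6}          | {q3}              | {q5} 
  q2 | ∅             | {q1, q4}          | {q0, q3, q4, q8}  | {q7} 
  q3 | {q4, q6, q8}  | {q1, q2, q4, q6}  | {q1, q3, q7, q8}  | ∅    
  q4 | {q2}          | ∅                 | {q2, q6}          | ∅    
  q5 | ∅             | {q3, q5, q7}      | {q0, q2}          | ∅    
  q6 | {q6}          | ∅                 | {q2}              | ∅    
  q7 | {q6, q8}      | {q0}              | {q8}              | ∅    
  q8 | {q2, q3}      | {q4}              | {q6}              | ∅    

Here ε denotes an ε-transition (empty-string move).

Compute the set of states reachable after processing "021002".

Start: ε-closure({q0}) = {q0, q5}.
Read '0': q0→{q7}, q5→∅; now {q7}.
Read '2': q7→{q8}; now {q8}.
Read '1': q8→{q4}; now {q4}.
Read '0': q4→{q2}; union {q2}; ε-closure = {q2, q7}.
Read '0': q2→∅, q7→{q6, q8}; now {q6, q8}.
Read '2': q6→{q2}, q8→{q6}; union {q2, q6}; ε-closure = {q2, q6, q7}.

{q2, q6, q7}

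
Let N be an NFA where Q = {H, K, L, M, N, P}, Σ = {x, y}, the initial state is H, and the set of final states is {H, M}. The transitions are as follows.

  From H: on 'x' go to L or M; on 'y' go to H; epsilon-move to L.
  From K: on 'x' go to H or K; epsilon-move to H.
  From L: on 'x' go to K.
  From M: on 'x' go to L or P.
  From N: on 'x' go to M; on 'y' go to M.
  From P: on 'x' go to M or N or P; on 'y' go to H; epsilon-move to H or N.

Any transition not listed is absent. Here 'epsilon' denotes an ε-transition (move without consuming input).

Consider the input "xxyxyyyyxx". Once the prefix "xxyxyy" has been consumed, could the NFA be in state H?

Yes

Start: ε-closure({H}) = {H, L}.
Read 'x': H→{L, M}, L→{K}; union {K, L, M}; ε-closure = {H, K, L, M}.
Read 'x': H→{L, M}, K→{H, K}, L→{K}, M→{L, P}; union {H, K, L, M, P}; ε-closure = {H, K, L, M, N, P}.
Read 'y': H→{H}, K→∅, L→∅, M→∅, N→{M}, P→{H}; union {H, M}; ε-closure = {H, L, M}.
Read 'x': H→{L, M}, L→{K}, M→{L, P}; union {K, L, M, P}; ε-closure = {H, K, L, M, N, P}.
Read 'y': H→{H}, K→∅, L→∅, M→∅, N→{M}, P→{H}; union {H, M}; ε-closure = {H, L, M}.
Read 'y': H→{H}, L→∅, M→∅; union {H}; ε-closure = {H, L}.
State H is in {H, L}.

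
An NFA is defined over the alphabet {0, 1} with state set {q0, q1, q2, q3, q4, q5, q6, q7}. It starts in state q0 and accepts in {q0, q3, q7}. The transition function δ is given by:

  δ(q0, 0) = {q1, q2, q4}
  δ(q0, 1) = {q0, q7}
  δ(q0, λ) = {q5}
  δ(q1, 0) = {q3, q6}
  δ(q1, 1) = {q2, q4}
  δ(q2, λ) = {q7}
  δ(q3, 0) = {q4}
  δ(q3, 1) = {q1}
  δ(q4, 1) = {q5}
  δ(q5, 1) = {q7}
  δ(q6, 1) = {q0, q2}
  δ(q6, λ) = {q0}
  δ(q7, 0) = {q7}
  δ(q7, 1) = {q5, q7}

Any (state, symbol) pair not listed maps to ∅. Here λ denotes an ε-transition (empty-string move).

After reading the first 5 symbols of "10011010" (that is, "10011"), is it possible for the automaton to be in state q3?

No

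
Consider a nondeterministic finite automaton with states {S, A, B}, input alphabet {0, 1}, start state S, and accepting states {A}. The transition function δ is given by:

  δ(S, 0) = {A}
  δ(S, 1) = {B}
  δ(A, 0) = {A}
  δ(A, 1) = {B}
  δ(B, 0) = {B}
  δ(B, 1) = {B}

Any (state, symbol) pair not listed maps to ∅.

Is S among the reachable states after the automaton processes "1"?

No

Start in {S}.
Read '1': {S} → {B}.
State S is not in {B}.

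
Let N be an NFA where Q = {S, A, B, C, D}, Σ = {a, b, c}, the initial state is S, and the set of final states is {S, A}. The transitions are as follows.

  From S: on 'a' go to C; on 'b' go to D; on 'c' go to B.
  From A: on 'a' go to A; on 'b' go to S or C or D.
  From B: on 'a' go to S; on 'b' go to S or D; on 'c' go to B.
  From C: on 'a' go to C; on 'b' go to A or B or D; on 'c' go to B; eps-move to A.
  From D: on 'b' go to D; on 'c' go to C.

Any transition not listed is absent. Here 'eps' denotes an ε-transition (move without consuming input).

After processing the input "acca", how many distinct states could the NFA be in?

1

Start in {S}.
Read 'a': S→{C}; union {C}; ε-closure = {A, C}.
Read 'c': A→∅, C→{B}; now {B}.
Read 'c': B→{B}; now {B}.
Read 'a': B→{S}; now {S}.
That set has 1 state.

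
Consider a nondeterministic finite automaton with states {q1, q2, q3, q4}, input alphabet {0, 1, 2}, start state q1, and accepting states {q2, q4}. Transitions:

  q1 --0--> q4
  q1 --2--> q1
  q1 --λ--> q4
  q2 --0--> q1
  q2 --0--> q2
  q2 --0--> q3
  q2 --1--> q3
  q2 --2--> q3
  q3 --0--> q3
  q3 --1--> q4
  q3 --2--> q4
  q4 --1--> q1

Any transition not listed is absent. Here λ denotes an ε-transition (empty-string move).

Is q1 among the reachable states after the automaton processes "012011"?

Start: ε-closure({q1}) = {q1, q4}.
Read '0': {q1, q4} → {q4}.
Read '1': {q4} → {q1, q4}.
Read '2': {q1, q4} → {q1, q4}.
Read '0': {q1, q4} → {q4}.
Read '1': {q4} → {q1, q4}.
Read '1': {q1, q4} → {q1, q4}.
State q1 is in {q1, q4}.

Yes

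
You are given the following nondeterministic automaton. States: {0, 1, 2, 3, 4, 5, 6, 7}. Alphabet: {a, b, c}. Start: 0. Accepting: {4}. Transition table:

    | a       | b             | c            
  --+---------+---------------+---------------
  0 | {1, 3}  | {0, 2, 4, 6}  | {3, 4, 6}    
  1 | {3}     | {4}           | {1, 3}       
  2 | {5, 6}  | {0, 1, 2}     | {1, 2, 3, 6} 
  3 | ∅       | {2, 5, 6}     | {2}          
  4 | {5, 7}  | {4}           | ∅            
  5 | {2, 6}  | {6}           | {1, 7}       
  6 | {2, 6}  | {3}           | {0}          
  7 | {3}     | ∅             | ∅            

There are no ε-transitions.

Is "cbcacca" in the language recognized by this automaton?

Start in {0}.
Read 'c': {0} → {3, 4, 6}.
Read 'b': {3, 4, 6} → {2, 3, 4, 5, 6}.
Read 'c': {2, 3, 4, 5, 6} → {0, 1, 2, 3, 6, 7}.
Read 'a': {0, 1, 2, 3, 6, 7} → {1, 2, 3, 5, 6}.
Read 'c': {1, 2, 3, 5, 6} → {0, 1, 2, 3, 6, 7}.
Read 'c': {0, 1, 2, 3, 6, 7} → {0, 1, 2, 3, 4, 6}.
Read 'a': {0, 1, 2, 3, 4, 6} → {1, 2, 3, 5, 6, 7}.
The final set {1, 2, 3, 5, 6, 7} contains no accepting state.

No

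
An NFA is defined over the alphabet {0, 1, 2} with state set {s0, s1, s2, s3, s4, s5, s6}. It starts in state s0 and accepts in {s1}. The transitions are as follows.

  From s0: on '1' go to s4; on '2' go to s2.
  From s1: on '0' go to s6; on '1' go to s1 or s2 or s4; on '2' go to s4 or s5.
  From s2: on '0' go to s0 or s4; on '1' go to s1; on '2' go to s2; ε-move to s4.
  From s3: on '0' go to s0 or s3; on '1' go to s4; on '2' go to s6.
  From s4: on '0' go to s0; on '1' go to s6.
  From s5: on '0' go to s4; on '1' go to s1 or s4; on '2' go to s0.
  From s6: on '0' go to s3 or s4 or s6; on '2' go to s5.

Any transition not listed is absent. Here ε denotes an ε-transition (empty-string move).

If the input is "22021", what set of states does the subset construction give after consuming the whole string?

Start in {s0}.
Read '2': {s0} → {s2, s4}.
Read '2': {s2, s4} → {s2, s4}.
Read '0': {s2, s4} → {s0, s4}.
Read '2': {s0, s4} → {s2, s4}.
Read '1': {s2, s4} → {s1, s6}.

{s1, s6}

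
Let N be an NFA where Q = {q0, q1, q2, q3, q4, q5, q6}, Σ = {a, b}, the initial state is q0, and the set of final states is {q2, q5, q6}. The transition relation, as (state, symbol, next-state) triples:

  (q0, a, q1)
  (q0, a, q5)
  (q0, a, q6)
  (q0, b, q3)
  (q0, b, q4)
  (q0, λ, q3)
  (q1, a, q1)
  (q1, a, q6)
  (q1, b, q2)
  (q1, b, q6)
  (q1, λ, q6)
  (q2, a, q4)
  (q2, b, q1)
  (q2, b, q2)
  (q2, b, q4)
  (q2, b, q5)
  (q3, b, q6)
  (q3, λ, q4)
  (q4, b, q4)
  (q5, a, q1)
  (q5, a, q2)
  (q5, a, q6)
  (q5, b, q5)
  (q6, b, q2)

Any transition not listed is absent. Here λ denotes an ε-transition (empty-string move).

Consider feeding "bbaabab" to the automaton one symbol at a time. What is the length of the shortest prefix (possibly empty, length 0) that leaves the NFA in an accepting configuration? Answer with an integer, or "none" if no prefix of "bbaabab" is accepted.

Start: ε-closure({q0}) = {q0, q3, q4}.
Read 'b': q0→{q3, q4}, q3→{q6}, q4→{q4}; now {q3, q4, q6}.
None of the earlier sets intersect F, but {q3, q4, q6} does.

1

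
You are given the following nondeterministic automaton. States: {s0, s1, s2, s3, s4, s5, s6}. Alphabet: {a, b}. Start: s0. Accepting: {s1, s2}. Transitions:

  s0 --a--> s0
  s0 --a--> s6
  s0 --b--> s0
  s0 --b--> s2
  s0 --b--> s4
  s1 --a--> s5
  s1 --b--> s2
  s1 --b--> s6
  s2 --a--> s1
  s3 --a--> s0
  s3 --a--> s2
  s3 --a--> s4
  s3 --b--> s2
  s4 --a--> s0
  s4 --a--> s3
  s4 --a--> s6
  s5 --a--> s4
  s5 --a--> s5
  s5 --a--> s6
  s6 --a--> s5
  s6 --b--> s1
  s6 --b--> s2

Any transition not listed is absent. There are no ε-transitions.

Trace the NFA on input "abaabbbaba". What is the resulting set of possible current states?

Start in {s0}.
Read 'a': s0→{s0, s6}; now {s0, s6}.
Read 'b': s0→{s0, s2, s4}, s6→{s1, s2}; now {s0, s1, s2, s4}.
Read 'a': s0→{s0, s6}, s1→{s5}, s2→{s1}, s4→{s0, s3, s6}; now {s0, s1, s3, s5, s6}.
Read 'a': s0→{s0, s6}, s1→{s5}, s3→{s0, s2, s4}, s5→{s4, s5, s6}, s6→{s5}; now {s0, s2, s4, s5, s6}.
Read 'b': s0→{s0, s2, s4}, s2→∅, s4→∅, s5→∅, s6→{s1, s2}; now {s0, s1, s2, s4}.
Read 'b': s0→{s0, s2, s4}, s1→{s2, s6}, s2→∅, s4→∅; now {s0, s2, s4, s6}.
Read 'b': s0→{s0, s2, s4}, s2→∅, s4→∅, s6→{s1, s2}; now {s0, s1, s2, s4}.
Read 'a': s0→{s0, s6}, s1→{s5}, s2→{s1}, s4→{s0, s3, s6}; now {s0, s1, s3, s5, s6}.
Read 'b': s0→{s0, s2, s4}, s1→{s2, s6}, s3→{s2}, s5→∅, s6→{s1, s2}; now {s0, s1, s2, s4, s6}.
Read 'a': s0→{s0, s6}, s1→{s5}, s2→{s1}, s4→{s0, s3, s6}, s6→{s5}; now {s0, s1, s3, s5, s6}.

{s0, s1, s3, s5, s6}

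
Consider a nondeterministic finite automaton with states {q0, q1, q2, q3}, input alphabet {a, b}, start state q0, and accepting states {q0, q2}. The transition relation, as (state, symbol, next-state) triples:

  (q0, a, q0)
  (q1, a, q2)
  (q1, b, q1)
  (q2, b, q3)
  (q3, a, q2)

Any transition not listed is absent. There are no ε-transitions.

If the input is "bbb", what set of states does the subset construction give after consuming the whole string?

Start in {q0}.
Read 'b': {q0} → ∅.
The set is empty and remains empty for the remaining 2 symbols.

∅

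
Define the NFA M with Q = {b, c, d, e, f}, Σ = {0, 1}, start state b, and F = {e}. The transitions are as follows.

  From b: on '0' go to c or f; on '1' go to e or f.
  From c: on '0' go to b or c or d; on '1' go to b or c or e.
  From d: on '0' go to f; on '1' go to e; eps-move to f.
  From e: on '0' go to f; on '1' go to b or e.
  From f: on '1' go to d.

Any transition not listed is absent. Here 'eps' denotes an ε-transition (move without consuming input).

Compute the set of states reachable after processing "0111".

{b, c, d, e, f}

Start in {b}.
Read '0': b→{c, f}; now {c, f}.
Read '1': c→{b, c, e}, f→{d}; union {b, c, d, e}; ε-closure = {b, c, d, e, f}.
Read '1': b→{e, f}, c→{b, c, e}, d→{e}, e→{b, e}, f→{d}; now {b, c, d, e, f}.
Read '1': b→{e, f}, c→{b, c, e}, d→{e}, e→{b, e}, f→{d}; now {b, c, d, e, f}.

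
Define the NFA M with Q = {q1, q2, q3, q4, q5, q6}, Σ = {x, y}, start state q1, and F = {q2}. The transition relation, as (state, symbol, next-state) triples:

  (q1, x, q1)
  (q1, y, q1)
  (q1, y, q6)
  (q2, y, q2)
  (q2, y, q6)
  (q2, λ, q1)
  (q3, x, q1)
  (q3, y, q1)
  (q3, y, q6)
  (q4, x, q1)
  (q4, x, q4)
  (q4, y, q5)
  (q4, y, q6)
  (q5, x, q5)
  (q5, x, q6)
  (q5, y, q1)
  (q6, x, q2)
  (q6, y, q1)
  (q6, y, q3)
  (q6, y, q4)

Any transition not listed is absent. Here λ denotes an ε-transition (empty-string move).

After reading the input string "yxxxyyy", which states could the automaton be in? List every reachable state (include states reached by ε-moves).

{q1, q3, q4, q5, q6}

Start in {q1}.
Read 'y': {q1} → {q1, q6}.
Read 'x': {q1, q6} → {q1, q2}.
Read 'x': {q1, q2} → {q1}.
Read 'x': {q1} → {q1}.
Read 'y': {q1} → {q1, q6}.
Read 'y': {q1, q6} → {q1, q3, q4, q6}.
Read 'y': {q1, q3, q4, q6} → {q1, q3, q4, q5, q6}.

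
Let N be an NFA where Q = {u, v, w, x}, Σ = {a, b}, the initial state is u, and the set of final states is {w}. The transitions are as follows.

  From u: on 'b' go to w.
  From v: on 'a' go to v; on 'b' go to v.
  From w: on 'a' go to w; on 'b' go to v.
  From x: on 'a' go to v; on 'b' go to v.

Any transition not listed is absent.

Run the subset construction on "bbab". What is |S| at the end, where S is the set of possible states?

1

Start in {u}.
Read 'b': {u} → {w}.
Read 'b': {w} → {v}.
Read 'a': {v} → {v}.
Read 'b': {v} → {v}.
That set has 1 state.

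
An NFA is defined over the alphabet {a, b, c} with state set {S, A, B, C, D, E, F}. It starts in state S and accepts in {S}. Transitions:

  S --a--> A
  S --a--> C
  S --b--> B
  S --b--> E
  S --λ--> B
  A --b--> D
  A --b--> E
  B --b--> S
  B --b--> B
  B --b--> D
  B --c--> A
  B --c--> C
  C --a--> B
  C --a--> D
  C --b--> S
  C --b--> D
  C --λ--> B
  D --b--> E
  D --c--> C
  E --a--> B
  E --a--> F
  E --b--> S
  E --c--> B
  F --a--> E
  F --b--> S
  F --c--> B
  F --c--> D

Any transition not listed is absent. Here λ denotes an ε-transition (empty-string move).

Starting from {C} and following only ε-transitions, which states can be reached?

Begin with {C}.
ε-move C → B; add B.

{B, C}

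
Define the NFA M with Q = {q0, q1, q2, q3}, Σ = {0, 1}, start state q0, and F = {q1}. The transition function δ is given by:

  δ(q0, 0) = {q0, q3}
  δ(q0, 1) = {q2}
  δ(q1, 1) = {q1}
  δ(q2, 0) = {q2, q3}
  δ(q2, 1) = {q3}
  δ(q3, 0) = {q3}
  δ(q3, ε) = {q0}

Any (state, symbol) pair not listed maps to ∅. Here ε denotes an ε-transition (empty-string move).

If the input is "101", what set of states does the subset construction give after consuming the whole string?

Start in {q0}.
Read '1': q0→{q2}; now {q2}.
Read '0': q2→{q2, q3}; union {q2, q3}; ε-closure = {q0, q2, q3}.
Read '1': q0→{q2}, q2→{q3}, q3→∅; union {q2, q3}; ε-closure = {q0, q2, q3}.

{q0, q2, q3}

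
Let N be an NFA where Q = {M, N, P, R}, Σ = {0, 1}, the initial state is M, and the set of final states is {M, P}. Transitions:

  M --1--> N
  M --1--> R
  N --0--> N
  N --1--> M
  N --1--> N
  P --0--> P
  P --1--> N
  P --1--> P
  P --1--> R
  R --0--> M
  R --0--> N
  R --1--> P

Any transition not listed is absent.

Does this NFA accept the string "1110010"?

Yes

Start in {M}.
Read '1': M→{N, R}; now {N, R}.
Read '1': N→{M, N}, R→{P}; now {M, N, P}.
Read '1': M→{N, R}, N→{M, N}, P→{N, P, R}; now {M, N, P, R}.
Read '0': M→∅, N→{N}, P→{P}, R→{M, N}; now {M, N, P}.
Read '0': M→∅, N→{N}, P→{P}; now {N, P}.
Read '1': N→{M, N}, P→{N, P, R}; now {M, N, P, R}.
Read '0': M→∅, N→{N}, P→{P}, R→{M, N}; now {M, N, P}.
The final set {M, N, P} contains the accepting states M, P.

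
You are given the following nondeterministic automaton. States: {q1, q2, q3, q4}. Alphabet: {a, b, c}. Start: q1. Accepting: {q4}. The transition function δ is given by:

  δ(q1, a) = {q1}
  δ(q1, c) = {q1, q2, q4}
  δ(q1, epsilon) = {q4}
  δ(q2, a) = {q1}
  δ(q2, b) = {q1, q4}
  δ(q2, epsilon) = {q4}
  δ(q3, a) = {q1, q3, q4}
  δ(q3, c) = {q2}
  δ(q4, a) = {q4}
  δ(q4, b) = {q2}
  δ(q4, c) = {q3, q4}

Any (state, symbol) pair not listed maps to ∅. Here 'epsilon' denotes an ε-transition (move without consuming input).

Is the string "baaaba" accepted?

Yes

Start: ε-closure({q1}) = {q1, q4}.
Read 'b': {q1, q4} → {q2, q4}.
Read 'a': {q2, q4} → {q1, q4}.
Read 'a': {q1, q4} → {q1, q4}.
Read 'a': {q1, q4} → {q1, q4}.
Read 'b': {q1, q4} → {q2, q4}.
Read 'a': {q2, q4} → {q1, q4}.
The final set {q1, q4} contains the accepting state q4.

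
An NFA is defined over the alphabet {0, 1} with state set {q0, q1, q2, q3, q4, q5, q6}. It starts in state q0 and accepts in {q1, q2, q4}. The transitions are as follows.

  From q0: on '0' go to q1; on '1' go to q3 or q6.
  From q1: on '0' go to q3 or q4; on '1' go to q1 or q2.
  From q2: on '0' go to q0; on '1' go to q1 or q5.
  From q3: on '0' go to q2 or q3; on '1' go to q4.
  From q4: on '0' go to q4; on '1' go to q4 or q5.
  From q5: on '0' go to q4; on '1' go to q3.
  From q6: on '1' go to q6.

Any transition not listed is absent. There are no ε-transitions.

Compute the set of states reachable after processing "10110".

Start in {q0}.
Read '1': {q0} → {q3, q6}.
Read '0': {q3, q6} → {q2, q3}.
Read '1': {q2, q3} → {q1, q4, q5}.
Read '1': {q1, q4, q5} → {q1, q2, q3, q4, q5}.
Read '0': {q1, q2, q3, q4, q5} → {q0, q2, q3, q4}.

{q0, q2, q3, q4}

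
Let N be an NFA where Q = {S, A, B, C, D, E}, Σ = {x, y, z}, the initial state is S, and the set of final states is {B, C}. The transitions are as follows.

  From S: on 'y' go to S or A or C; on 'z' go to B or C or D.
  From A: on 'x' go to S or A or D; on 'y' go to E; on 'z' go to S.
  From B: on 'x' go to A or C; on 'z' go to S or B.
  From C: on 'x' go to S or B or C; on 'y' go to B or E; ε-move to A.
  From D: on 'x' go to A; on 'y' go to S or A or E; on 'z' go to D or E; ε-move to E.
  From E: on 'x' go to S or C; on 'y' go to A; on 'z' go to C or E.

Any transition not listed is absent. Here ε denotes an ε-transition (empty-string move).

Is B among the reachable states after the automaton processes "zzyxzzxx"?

Yes

Start in {S}.
Read 'z': {S} → {A, B, C, D, E}.
Read 'z': {A, B, C, D, E} → {S, A, B, C, D, E}.
Read 'y': {S, A, B, C, D, E} → {S, A, B, C, E}.
Read 'x': {S, A, B, C, E} → {S, A, B, C, D, E}.
Read 'z': {S, A, B, C, D, E} → {S, A, B, C, D, E}.
Read 'z': {S, A, B, C, D, E} → {S, A, B, C, D, E}.
Read 'x': {S, A, B, C, D, E} → {S, A, B, C, D, E}.
Read 'x': {S, A, B, C, D, E} → {S, A, B, C, D, E}.
State B is in {S, A, B, C, D, E}.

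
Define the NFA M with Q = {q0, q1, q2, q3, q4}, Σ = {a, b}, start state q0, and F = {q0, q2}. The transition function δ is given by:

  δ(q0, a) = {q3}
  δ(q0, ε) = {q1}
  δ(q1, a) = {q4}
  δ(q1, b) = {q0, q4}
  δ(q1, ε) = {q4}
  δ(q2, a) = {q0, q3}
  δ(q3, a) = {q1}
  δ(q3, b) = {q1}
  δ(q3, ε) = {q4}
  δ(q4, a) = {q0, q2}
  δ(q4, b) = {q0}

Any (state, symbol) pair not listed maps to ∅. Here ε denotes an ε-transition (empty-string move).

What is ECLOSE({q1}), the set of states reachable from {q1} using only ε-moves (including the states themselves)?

{q1, q4}

Begin with {q1}.
ε-move q1 → q4; add q4.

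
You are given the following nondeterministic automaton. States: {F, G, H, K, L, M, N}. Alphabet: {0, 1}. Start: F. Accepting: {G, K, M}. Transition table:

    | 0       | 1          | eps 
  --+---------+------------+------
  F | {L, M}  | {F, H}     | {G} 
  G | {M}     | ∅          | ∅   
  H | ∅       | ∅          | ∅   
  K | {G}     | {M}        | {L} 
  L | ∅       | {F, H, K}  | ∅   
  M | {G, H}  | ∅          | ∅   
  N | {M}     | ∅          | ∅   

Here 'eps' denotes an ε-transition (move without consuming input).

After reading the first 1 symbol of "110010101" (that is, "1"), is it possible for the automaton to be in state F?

Yes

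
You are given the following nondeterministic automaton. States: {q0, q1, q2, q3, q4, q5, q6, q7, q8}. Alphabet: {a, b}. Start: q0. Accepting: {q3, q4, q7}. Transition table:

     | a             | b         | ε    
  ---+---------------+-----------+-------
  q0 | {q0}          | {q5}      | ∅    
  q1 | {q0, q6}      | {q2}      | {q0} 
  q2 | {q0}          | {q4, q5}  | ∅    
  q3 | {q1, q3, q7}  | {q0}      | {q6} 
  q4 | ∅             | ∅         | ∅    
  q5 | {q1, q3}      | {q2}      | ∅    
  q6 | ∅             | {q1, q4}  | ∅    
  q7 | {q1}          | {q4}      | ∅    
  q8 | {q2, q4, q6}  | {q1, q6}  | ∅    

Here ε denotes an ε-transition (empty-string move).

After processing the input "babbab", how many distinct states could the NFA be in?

Start in {q0}.
Read 'b': q0→{q5}; now {q5}.
Read 'a': q5→{q1, q3}; union {q1, q3}; ε-closure = {q0, q1, q3, q6}.
Read 'b': q0→{q5}, q1→{q2}, q3→{q0}, q6→{q1, q4}; now {q0, q1, q2, q4, q5}.
Read 'b': q0→{q5}, q1→{q2}, q2→{q4, q5}, q4→∅, q5→{q2}; now {q2, q4, q5}.
Read 'a': q2→{q0}, q4→∅, q5→{q1, q3}; union {q0, q1, q3}; ε-closure = {q0, q1, q3, q6}.
Read 'b': q0→{q5}, q1→{q2}, q3→{q0}, q6→{q1, q4}; now {q0, q1, q2, q4, q5}.
That set has 5 states.

5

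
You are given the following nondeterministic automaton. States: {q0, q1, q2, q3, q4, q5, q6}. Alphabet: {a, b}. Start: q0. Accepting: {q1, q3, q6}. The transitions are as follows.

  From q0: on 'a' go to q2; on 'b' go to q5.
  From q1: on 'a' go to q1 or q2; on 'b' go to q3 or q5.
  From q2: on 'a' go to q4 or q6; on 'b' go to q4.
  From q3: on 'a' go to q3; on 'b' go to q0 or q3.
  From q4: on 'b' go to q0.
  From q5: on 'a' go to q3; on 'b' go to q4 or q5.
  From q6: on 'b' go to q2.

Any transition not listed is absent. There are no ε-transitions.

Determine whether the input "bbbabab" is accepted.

Start in {q0}.
Read 'b': {q0} → {q5}.
Read 'b': {q5} → {q4, q5}.
Read 'b': {q4, q5} → {q0, q4, q5}.
Read 'a': {q0, q4, q5} → {q2, q3}.
Read 'b': {q2, q3} → {q0, q3, q4}.
Read 'a': {q0, q3, q4} → {q2, q3}.
Read 'b': {q2, q3} → {q0, q3, q4}.
The final set {q0, q3, q4} contains the accepting state q3.

Yes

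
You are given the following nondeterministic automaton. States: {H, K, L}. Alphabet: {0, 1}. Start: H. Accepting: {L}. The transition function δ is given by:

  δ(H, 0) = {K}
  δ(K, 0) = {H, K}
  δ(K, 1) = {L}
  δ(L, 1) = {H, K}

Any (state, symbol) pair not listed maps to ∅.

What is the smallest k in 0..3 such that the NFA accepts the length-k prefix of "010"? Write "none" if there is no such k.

Start in {H}.
Read '0': H→{K}; now {K}.
Read '1': K→{L}; now {L}.
None of the earlier sets intersect F, but {L} does.

2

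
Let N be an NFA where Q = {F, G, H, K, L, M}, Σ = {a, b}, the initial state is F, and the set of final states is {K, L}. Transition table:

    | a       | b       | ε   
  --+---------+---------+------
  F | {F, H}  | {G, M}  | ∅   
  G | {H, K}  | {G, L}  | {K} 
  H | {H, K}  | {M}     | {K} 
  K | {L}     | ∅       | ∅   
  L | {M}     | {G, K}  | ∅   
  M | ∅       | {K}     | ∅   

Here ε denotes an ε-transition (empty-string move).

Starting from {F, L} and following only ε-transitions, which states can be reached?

Begin with {F, L}.
No ε-moves leave this set, so the closure equals the set itself.

{F, L}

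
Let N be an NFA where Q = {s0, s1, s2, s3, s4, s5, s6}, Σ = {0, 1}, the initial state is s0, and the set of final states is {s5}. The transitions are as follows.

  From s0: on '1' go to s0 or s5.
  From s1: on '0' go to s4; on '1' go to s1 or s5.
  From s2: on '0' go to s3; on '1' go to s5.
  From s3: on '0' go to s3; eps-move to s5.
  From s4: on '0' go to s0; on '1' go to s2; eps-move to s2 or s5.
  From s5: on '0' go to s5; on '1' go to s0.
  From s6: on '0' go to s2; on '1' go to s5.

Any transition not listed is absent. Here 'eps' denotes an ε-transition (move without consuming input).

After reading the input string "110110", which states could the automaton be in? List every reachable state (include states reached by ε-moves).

{s5}

Start in {s0}.
Read '1': s0→{s0, s5}; now {s0, s5}.
Read '1': s0→{s0, s5}, s5→{s0}; now {s0, s5}.
Read '0': s0→∅, s5→{s5}; now {s5}.
Read '1': s5→{s0}; now {s0}.
Read '1': s0→{s0, s5}; now {s0, s5}.
Read '0': s0→∅, s5→{s5}; now {s5}.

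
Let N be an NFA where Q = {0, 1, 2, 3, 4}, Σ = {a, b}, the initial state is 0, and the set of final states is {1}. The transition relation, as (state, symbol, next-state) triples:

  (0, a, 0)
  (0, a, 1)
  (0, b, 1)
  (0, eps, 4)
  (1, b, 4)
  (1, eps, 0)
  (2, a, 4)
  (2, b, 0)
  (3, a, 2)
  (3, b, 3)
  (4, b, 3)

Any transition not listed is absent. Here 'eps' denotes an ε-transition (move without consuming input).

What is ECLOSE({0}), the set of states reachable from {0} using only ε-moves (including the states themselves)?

Begin with {0}.
ε-move 0 → 4; add 4.

{0, 4}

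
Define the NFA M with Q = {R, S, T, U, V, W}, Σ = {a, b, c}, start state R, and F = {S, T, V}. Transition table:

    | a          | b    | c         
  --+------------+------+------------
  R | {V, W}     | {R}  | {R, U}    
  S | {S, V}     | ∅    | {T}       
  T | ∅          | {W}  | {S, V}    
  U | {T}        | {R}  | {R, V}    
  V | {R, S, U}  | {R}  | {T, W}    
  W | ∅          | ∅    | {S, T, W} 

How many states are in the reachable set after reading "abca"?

Start in {R}.
Read 'a': R→{V, W}; now {V, W}.
Read 'b': V→{R}, W→∅; now {R}.
Read 'c': R→{R, U}; now {R, U}.
Read 'a': R→{V, W}, U→{T}; now {T, V, W}.
That set has 3 states.

3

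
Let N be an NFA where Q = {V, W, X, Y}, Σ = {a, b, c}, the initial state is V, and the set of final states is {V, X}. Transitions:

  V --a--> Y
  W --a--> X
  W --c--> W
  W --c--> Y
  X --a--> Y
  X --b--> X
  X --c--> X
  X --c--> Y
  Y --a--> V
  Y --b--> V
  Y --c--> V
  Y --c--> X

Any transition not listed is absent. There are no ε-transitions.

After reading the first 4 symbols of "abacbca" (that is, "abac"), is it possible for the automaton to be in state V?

Yes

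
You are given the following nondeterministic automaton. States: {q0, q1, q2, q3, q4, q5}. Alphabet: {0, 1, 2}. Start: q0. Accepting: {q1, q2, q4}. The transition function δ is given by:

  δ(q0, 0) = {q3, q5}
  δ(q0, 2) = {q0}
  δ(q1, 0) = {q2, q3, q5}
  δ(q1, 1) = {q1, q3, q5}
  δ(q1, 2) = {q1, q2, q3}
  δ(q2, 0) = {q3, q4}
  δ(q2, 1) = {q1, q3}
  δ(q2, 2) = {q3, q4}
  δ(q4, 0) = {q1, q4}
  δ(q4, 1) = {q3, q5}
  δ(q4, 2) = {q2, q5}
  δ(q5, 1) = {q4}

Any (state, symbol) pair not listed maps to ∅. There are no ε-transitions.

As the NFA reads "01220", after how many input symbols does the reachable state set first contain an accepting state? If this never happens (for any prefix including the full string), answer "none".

2

Start in {q0}.
Read '0': {q0} → {q3, q5}.
Read '1': {q3, q5} → {q4}.
None of the earlier sets intersect F, but {q4} does.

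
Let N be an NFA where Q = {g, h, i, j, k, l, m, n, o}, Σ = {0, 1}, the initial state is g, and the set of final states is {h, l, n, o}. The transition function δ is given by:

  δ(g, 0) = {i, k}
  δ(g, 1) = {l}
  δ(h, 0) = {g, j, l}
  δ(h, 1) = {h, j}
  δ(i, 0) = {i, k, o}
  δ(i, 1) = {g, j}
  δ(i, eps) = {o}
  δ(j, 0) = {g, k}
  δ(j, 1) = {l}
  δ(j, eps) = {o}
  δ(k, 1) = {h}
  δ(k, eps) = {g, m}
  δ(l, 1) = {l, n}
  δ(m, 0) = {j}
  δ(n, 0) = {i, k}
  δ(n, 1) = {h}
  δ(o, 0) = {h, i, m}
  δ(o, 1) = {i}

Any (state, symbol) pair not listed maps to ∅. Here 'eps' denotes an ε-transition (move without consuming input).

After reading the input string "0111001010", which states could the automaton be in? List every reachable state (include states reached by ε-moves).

{g, h, i, j, k, l, m, o}

Start in {g}.
Read '0': g→{i, k}; union {i, k}; ε-closure = {g, i, k, m, o}.
Read '1': g→{l}, i→{g, j}, k→{h}, m→∅, o→{i}; union {g, h, i, j, l}; ε-closure = {g, h, i, j, l, o}.
Read '1': g→{l}, h→{h, j}, i→{g, j}, j→{l}, l→{l, n}, o→{i}; union {g, h, i, j, l, n}; ε-closure = {g, h, i, j, l, n, o}.
Read '1': g→{l}, h→{h, j}, i→{g, j}, j→{l}, l→{l, n}, n→{h}, o→{i}; union {g, h, i, j, l, n}; ε-closure = {g, h, i, j, l, n, o}.
Read '0': g→{i, k}, h→{g, j, l}, i→{i, k, o}, j→{g, k}, l→∅, n→{i, k}, o→{h, i, m}; now {g, h, i, j, k, l, m, o}.
Read '0': g→{i, k}, h→{g, j, l}, i→{i, k, o}, j→{g, k}, k→∅, l→∅, m→{j}, o→{h, i, m}; now {g, h, i, j, k, l, m, o}.
Read '1': g→{l}, h→{h, j}, i→{g, j}, j→{l}, k→{h}, l→{l, n}, m→∅, o→{i}; union {g, h, i, j, l, n}; ε-closure = {g, h, i, j, l, n, o}.
Read '0': g→{i, k}, h→{g, j, l}, i→{i, k, o}, j→{g, k}, l→∅, n→{i, k}, o→{h, i, m}; now {g, h, i, j, k, l, m, o}.
Read '1': g→{l}, h→{h, j}, i→{g, j}, j→{l}, k→{h}, l→{l, n}, m→∅, o→{i}; union {g, h, i, j, l, n}; ε-closure = {g, h, i, j, l, n, o}.
Read '0': g→{i, k}, h→{g, j, l}, i→{i, k, o}, j→{g, k}, l→∅, n→{i, k}, o→{h, i, m}; now {g, h, i, j, k, l, m, o}.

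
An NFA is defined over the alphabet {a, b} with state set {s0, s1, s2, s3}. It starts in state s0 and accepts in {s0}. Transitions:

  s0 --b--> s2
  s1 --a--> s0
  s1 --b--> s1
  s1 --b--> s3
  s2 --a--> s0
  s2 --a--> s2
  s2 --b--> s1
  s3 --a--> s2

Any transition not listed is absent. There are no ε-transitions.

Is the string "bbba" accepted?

Start in {s0}.
Read 'b': {s0} → {s2}.
Read 'b': {s2} → {s1}.
Read 'b': {s1} → {s1, s3}.
Read 'a': {s1, s3} → {s0, s2}.
The final set {s0, s2} contains the accepting state s0.

Yes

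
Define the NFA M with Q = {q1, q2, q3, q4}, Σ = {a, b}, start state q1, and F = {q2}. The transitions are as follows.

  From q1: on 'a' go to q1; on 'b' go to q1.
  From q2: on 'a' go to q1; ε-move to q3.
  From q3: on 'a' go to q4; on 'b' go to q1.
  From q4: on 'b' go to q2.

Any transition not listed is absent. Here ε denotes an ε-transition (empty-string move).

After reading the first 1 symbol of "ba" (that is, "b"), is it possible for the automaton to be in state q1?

Yes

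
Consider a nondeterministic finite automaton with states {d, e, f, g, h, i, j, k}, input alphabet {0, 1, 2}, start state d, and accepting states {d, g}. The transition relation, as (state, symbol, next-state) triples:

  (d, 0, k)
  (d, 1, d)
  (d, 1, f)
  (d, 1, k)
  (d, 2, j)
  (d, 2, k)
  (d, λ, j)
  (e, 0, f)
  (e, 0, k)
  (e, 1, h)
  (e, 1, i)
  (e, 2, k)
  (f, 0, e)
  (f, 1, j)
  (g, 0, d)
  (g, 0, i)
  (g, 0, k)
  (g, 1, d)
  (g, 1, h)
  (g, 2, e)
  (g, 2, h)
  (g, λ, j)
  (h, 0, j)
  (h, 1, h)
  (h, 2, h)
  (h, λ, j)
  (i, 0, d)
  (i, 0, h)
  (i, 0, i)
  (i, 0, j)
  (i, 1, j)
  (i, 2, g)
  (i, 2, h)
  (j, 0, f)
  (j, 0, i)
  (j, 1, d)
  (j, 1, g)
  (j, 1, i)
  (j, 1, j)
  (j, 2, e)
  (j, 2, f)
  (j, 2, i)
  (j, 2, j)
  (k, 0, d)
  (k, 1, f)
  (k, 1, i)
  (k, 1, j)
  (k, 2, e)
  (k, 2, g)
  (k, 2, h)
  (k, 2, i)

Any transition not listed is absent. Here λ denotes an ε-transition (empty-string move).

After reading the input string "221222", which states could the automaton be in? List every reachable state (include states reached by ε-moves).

{e, f, g, h, i, j, k}

Start: ε-closure({d}) = {d, j}.
Read '2': d→{j, k}, j→{e, f, i, j}; now {e, f, i, j, k}.
Read '2': e→{k}, f→∅, i→{g, h}, j→{e, f, i, j}, k→{e, g, h, i}; now {e, f, g, h, i, j, k}.
Read '1': e→{h, i}, f→{j}, g→{d, h}, h→{h}, i→{j}, j→{d, g, i, j}, k→{f, i, j}; now {d, f, g, h, i, j}.
Read '2': d→{j, k}, f→∅, g→{e, h}, h→{h}, i→{g, h}, j→{e, f, i, j}; now {e, f, g, h, i, j, k}.
Read '2': e→{k}, f→∅, g→{e, h}, h→{h}, i→{g, h}, j→{e, f, i, j}, k→{e, g, h, i}; now {e, f, g, h, i, j, k}.
Read '2': e→{k}, f→∅, g→{e, h}, h→{h}, i→{g, h}, j→{e, f, i, j}, k→{e, g, h, i}; now {e, f, g, h, i, j, k}.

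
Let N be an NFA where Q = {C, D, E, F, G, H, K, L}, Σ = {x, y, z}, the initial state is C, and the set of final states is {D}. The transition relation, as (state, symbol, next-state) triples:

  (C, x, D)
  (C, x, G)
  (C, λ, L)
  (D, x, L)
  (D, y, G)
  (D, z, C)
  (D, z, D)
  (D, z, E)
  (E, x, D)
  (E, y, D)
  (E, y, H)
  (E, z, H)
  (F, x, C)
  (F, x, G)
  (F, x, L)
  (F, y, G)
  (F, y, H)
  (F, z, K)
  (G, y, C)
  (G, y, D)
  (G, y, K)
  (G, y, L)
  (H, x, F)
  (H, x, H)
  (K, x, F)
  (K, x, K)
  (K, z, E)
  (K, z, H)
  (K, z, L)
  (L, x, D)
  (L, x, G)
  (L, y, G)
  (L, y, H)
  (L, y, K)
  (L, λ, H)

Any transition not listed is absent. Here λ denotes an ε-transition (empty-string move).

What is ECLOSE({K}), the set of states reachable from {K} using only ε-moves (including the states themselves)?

{K}

Begin with {K}.
No ε-moves leave this set, so the closure equals the set itself.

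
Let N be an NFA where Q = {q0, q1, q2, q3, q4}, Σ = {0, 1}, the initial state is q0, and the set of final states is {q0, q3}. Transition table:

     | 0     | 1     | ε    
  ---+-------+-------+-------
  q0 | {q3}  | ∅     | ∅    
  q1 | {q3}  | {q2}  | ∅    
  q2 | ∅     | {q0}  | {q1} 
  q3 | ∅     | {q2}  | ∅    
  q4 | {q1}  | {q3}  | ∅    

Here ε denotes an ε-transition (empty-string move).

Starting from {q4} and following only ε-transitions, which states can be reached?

{q4}

Begin with {q4}.
No ε-moves leave this set, so the closure equals the set itself.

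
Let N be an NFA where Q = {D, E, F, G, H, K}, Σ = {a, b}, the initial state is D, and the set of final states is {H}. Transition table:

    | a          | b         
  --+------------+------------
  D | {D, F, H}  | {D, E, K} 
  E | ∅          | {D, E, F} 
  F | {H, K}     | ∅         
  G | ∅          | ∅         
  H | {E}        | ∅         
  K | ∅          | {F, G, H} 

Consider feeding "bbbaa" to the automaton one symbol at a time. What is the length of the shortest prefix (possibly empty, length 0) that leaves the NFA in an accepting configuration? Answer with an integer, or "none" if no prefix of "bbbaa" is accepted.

2

Start in {D}.
Read 'b': {D} → {D, E, K}.
Read 'b': {D, E, K} → {D, E, F, G, H, K}.
None of the earlier sets intersect F, but {D, E, F, G, H, K} does.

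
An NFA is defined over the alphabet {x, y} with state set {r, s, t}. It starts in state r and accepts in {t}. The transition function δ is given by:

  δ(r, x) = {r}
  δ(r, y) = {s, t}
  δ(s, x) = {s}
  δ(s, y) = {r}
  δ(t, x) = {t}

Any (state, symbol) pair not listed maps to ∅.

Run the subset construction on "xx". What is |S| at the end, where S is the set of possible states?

Start in {r}.
Read 'x': {r} → {r}.
Read 'x': {r} → {r}.
That set has 1 state.

1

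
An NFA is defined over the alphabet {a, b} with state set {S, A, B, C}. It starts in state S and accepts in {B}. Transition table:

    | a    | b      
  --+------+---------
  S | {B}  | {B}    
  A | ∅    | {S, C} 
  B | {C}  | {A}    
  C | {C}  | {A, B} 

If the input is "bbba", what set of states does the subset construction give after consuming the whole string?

Start in {S}.
Read 'b': S→{B}; now {B}.
Read 'b': B→{A}; now {A}.
Read 'b': A→{S, C}; now {S, C}.
Read 'a': S→{B}, C→{C}; now {B, C}.

{B, C}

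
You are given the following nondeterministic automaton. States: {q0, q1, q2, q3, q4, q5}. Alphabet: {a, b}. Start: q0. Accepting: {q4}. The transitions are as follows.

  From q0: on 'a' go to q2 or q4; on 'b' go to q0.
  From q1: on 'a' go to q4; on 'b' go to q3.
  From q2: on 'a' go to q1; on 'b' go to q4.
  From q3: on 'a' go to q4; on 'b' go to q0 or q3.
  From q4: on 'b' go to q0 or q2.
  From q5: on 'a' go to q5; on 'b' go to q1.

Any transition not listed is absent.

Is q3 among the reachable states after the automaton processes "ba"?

Start in {q0}.
Read 'b': {q0} → {q0}.
Read 'a': {q0} → {q2, q4}.
State q3 is not in {q2, q4}.

No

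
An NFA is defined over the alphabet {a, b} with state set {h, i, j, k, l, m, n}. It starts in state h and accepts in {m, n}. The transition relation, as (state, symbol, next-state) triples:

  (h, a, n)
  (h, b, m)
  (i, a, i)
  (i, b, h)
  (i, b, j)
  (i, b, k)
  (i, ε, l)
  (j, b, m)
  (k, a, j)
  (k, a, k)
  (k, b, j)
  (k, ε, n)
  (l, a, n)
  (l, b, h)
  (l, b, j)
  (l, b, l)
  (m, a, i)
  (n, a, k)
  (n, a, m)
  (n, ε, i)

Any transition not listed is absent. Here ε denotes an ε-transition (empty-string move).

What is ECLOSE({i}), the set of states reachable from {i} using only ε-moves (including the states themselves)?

{i, l}

Begin with {i}.
ε-move i → l; add l.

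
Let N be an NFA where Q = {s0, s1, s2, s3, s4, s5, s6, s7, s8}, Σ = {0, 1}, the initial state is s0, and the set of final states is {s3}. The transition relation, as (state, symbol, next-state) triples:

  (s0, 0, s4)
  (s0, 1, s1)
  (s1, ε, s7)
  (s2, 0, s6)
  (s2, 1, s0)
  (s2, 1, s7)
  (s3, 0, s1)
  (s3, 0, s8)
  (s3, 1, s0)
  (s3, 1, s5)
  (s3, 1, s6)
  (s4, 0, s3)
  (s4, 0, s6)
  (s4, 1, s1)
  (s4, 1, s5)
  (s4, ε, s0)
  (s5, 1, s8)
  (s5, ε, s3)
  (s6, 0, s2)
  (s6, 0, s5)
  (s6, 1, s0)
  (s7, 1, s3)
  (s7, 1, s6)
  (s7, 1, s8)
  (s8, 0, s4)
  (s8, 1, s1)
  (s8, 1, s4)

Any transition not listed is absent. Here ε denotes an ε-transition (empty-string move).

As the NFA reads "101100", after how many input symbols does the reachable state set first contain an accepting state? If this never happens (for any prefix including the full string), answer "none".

Start in {s0}.
Read '1': {s0} → {s1, s7}.
Read '0': {s1, s7} → ∅.
The set is empty and remains empty for the remaining 4 symbols.
No reachable set along the way intersects F.

none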